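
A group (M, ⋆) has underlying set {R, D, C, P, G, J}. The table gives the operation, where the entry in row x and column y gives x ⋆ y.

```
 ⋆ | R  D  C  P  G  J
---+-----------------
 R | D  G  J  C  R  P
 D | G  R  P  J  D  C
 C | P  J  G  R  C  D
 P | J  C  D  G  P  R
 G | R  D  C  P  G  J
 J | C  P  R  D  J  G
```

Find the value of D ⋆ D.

Read row D, column D: D ⋆ D = R.

R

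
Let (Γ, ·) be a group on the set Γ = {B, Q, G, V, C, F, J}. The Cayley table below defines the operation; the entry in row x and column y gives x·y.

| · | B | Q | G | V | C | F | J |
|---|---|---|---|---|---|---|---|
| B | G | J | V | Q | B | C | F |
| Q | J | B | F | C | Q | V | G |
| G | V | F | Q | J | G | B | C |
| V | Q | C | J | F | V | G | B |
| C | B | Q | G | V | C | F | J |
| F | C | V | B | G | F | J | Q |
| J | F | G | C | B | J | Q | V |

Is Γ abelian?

Check whether the table is symmetric across its main diagonal.
Every entry (row x, col y) equals the entry (row y, col x), so Γ is abelian.
(In fact Γ ≅ the cyclic group Z_7.)

Yes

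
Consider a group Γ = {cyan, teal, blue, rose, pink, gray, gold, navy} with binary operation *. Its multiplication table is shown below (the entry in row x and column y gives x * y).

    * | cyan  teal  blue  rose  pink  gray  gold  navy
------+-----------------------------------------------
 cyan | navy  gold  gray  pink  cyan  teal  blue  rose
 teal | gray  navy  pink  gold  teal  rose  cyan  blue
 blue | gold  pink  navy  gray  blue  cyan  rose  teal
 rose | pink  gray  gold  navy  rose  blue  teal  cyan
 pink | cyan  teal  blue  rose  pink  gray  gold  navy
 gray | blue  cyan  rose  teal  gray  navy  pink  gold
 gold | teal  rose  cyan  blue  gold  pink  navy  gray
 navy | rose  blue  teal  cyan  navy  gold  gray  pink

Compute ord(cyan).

The identity element is pink (its row matches the header).
cyan^1 = cyan
cyan^2 = cyan * cyan = navy
cyan^3 = navy * cyan = rose
cyan^4 = rose * cyan = pink
The first power of cyan equal to the identity is cyan^4, so ord(cyan) = 4.

4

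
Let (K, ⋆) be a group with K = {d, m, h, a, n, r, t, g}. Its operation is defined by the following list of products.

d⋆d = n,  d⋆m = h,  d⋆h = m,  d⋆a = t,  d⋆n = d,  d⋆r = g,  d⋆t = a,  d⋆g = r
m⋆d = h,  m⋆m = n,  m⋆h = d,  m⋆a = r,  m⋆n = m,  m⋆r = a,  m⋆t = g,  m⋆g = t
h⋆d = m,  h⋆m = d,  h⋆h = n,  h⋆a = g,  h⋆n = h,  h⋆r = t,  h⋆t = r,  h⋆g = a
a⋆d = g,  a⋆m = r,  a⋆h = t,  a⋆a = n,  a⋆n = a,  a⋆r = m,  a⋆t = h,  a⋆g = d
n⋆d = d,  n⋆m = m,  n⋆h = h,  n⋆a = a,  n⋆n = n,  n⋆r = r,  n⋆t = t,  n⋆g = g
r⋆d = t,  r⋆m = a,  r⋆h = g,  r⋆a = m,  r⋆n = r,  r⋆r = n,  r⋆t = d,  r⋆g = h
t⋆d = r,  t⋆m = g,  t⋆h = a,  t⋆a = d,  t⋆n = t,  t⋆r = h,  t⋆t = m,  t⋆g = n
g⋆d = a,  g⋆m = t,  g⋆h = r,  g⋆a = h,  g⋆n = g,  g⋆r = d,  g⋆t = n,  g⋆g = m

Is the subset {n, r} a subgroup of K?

{n, r} contains the identity n.
Checking products: every product of two elements of {n, r} (read from the table) lies in {n, r}, so the set is closed.
In a finite group, a nonempty closed subset is a subgroup. So {n, r} ≤ K.

Yes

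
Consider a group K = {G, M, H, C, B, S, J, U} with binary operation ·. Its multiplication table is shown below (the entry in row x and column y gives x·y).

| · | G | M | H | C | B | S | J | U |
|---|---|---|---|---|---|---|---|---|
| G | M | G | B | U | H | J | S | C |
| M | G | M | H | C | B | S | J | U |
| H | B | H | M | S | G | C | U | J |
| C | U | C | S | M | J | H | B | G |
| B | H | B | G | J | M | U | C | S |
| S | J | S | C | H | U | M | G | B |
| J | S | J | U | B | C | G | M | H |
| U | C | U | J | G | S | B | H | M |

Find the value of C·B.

J

Read row C, column B: C·B = J.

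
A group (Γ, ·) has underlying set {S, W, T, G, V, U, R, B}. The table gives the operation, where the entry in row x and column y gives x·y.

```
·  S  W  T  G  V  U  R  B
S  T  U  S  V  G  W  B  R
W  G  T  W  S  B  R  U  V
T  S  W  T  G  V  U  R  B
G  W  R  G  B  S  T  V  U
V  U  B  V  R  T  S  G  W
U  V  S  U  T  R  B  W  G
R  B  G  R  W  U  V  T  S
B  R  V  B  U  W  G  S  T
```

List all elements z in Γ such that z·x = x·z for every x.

An element z is central iff its row equals its column in the table.
For G: G·W = R ≠ S = W·G, so G ∉ Z.
Checking each element this way leaves Z(Γ) = {B, T}.

{B, T}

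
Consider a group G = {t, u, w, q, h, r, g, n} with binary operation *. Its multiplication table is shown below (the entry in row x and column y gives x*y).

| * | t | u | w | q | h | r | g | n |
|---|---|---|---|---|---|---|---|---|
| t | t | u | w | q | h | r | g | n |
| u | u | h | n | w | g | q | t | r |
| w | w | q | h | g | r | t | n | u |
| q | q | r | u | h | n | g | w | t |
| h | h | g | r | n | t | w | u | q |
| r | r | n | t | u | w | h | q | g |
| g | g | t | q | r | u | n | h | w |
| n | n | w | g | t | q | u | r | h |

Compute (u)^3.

g

u^1 = u
u^2 = u*u = h
u^3 = h*u = g
(Structurally, G here is isomorphic to the quaternion group Q_8.)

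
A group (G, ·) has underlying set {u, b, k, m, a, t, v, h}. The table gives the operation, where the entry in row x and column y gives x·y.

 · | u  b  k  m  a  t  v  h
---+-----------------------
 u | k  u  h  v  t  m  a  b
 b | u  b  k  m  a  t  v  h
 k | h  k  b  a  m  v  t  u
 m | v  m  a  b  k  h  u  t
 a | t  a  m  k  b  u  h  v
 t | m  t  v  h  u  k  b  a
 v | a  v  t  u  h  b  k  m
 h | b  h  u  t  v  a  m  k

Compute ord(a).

The identity element is b (its row matches the header).
a^1 = a
a^2 = a·a = b
The first power of a equal to the identity is a^2, so ord(a) = 2.

2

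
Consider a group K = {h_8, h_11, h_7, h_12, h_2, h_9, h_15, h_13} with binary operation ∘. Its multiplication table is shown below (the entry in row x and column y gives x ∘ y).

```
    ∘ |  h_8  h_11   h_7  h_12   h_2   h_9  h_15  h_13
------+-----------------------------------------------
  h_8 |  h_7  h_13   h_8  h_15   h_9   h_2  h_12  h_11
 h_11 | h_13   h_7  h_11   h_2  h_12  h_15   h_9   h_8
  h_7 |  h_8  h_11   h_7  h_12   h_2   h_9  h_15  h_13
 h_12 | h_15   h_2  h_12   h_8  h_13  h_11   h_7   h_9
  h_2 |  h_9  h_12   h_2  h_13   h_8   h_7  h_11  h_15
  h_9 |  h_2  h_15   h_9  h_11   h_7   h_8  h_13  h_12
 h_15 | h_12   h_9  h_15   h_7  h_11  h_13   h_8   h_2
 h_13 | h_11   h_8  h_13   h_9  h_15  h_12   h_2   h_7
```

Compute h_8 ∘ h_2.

Read row h_8, column h_2: h_8 ∘ h_2 = h_9.
(Structurally, K here is isomorphic to Z_2 x Z_4.)

h_9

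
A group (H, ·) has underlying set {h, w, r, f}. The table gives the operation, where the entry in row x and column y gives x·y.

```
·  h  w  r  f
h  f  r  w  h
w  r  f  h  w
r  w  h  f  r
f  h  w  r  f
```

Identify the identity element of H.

The identity e satisfies e·x = x for all x, so its row in the table reproduces the column headers.
Row f reads: h, w, r, f — exactly the header order. So f is the identity.

f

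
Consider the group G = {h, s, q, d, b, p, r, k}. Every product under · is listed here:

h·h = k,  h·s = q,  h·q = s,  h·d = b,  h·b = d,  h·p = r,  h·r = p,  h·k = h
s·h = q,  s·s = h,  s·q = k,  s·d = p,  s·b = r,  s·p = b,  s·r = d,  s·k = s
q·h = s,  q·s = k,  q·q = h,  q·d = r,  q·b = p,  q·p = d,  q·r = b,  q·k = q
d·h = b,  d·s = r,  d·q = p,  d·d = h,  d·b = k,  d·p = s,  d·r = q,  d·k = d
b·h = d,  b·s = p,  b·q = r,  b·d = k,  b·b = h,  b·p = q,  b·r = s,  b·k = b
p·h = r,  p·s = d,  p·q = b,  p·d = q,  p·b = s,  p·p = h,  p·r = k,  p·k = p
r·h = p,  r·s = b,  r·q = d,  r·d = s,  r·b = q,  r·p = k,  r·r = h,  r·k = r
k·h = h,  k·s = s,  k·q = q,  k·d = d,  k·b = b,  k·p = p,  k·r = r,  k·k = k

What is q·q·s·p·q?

p

q·q = h
h·s = q
q·p = d
d·q = p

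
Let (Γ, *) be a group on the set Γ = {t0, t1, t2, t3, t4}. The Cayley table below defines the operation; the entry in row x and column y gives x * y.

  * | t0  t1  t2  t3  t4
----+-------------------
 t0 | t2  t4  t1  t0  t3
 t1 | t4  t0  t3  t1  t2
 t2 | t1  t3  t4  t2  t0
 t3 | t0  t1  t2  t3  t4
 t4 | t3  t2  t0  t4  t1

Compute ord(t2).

5

The identity element is t3 (its row matches the header).
t2^1 = t2
t2^2 = t2 * t2 = t4
t2^3 = t4 * t2 = t0
t2^4 = t0 * t2 = t1
t2^5 = t1 * t2 = t3
The first power of t2 equal to the identity is t2^5, so ord(t2) = 5.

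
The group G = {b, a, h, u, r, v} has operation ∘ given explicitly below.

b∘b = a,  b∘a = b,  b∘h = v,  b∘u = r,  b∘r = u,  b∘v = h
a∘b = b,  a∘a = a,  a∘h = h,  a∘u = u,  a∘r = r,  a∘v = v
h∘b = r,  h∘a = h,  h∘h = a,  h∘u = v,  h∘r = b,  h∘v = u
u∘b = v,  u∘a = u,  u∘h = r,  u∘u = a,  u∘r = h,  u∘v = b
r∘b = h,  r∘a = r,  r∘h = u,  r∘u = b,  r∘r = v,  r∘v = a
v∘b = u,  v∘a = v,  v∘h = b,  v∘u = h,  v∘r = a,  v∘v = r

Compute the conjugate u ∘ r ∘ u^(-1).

v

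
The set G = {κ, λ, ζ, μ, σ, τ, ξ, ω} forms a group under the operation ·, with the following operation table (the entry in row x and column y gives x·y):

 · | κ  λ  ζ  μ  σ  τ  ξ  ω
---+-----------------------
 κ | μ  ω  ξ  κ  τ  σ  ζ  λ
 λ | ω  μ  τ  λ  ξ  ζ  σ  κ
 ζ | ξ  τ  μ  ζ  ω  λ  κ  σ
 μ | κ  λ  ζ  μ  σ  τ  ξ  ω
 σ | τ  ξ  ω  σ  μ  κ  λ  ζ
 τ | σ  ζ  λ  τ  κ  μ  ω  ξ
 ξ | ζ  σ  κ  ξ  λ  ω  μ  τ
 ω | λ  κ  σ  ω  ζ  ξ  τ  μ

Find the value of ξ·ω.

τ

Read row ξ, column ω: ξ·ω = τ.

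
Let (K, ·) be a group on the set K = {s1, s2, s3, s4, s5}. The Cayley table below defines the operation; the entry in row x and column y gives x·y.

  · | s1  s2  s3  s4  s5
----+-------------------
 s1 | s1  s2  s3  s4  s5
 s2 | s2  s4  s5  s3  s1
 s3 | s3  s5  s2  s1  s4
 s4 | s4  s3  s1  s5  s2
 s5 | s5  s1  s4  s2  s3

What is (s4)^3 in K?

s4^1 = s4
s4^2 = s4·s4 = s5
s4^3 = s5·s4 = s2
(Structurally, K here is isomorphic to the cyclic group Z_5.)

s2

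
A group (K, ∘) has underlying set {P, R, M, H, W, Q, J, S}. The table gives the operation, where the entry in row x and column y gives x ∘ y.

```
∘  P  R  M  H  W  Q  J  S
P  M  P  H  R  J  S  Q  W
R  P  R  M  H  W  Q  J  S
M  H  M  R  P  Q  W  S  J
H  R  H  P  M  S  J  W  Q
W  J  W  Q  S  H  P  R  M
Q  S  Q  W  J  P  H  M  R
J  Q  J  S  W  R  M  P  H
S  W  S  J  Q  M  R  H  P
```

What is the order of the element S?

8

The identity element is R (its row matches the header).
S^1 = S
S^2 = S ∘ S = P
S^3 = P ∘ S = W
S^4 = W ∘ S = M
S^5 = M ∘ S = J
S^6 = J ∘ S = H
S^7 = H ∘ S = Q
S^8 = Q ∘ S = R
The first power of S equal to the identity is S^8, so ord(S) = 8.
(Structurally, K here is isomorphic to the cyclic group Z_8.)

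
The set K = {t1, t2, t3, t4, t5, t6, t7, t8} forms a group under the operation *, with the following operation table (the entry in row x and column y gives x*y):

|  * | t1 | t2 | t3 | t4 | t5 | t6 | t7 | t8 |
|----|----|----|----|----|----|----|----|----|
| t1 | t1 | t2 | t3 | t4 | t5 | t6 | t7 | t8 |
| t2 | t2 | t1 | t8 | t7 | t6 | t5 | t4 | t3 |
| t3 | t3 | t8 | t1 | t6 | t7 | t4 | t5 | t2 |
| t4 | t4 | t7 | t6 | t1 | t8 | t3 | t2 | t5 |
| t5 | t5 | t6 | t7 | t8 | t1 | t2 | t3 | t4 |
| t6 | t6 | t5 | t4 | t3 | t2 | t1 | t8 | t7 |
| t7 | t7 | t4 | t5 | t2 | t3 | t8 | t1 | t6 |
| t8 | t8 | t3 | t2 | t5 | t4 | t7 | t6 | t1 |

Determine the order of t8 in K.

2

The identity element is t1 (its row matches the header).
t8^1 = t8
t8^2 = t8*t8 = t1
The first power of t8 equal to the identity is t8^2, so ord(t8) = 2.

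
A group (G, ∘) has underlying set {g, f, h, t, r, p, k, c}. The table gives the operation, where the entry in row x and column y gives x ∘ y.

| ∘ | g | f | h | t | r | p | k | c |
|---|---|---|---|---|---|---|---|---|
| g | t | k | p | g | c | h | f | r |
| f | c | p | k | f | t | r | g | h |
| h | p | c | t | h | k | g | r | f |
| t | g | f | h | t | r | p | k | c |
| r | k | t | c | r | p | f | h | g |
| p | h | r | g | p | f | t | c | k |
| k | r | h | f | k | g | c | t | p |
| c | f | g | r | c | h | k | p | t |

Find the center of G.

{p, t}

An element z is central iff its row equals its column in the table.
For k: k ∘ f = h ≠ g = f ∘ k, so k ∉ Z.
Checking each element this way leaves Z(G) = {p, t}.
(Structurally, G here is isomorphic to the dihedral group D_4.)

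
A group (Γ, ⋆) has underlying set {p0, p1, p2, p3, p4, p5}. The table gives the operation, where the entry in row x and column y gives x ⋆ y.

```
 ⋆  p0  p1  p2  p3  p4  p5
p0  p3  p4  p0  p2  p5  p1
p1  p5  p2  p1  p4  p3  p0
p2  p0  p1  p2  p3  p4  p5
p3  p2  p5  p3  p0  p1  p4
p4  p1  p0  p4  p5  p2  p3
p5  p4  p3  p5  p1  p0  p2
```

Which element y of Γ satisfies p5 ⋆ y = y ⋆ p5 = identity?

First locate the identity: row p2 matches the header, so p2 is the identity.
Scan row p5 for p2: p5 ⋆ p5 = p2. Hence p5^(-1) = p5.
(Structurally, Γ here is isomorphic to the symmetric group S_3.)

p5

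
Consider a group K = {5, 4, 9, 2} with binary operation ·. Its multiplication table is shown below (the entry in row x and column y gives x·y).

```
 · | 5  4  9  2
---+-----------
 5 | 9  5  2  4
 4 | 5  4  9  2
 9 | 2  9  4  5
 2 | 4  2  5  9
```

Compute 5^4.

4

5^1 = 5
5^2 = 5·5 = 9
5^3 = 9·5 = 2
5^4 = 2·5 = 4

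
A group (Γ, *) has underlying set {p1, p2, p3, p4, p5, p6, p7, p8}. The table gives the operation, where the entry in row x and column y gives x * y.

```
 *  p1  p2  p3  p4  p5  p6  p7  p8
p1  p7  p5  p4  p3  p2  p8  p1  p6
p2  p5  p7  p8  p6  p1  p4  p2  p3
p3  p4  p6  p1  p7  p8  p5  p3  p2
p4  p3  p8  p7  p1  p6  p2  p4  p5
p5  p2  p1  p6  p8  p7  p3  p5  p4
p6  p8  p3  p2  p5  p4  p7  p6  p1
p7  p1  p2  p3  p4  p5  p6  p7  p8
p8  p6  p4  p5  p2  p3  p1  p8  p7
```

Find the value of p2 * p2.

Read row p2, column p2: p2 * p2 = p7.

p7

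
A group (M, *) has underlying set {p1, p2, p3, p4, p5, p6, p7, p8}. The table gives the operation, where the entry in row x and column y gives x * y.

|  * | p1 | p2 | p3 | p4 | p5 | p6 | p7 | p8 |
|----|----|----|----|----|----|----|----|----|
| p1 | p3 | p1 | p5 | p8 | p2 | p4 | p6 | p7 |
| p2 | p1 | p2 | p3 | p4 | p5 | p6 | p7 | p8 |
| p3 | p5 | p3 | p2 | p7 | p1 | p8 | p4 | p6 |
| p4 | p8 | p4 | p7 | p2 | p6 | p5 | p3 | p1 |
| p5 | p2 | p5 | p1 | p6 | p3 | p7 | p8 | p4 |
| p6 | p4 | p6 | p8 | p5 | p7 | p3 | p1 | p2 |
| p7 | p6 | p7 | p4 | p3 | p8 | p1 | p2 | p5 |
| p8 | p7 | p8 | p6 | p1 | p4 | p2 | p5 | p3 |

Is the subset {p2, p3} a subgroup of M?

Yes

{p2, p3} contains the identity p2.
Checking products: every product of two elements of {p2, p3} (read from the table) lies in {p2, p3}, so the set is closed.
In a finite group, a nonempty closed subset is a subgroup. So {p2, p3} ≤ M.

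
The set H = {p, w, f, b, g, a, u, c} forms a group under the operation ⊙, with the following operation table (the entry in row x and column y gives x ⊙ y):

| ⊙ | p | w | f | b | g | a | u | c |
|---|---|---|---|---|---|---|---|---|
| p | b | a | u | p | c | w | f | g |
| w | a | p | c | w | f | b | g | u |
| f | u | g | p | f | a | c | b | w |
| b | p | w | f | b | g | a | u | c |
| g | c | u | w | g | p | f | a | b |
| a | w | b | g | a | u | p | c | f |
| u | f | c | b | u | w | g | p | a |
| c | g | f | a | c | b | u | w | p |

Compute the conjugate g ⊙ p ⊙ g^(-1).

p

The identity is b. In row g, the entry b sits in column c, so g^(-1) = c.
g ⊙ p = c
c ⊙ c = p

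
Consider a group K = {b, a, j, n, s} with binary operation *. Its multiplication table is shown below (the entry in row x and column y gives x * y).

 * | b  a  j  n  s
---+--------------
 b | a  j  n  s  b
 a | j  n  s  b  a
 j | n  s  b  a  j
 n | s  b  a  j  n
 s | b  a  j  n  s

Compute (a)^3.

a^1 = a
a^2 = a * a = n
a^3 = n * a = b

b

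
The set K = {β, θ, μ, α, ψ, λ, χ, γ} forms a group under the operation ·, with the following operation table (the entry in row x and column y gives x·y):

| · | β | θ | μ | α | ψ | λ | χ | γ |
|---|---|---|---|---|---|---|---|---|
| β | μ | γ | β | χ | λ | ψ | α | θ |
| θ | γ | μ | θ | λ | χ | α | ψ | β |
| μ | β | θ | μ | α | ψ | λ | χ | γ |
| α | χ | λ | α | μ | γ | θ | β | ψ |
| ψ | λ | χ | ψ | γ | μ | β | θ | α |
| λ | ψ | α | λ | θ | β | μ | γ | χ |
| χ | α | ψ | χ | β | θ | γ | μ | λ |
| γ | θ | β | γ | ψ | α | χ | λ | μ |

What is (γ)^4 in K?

γ^1 = γ
γ^2 = γ·γ = μ
γ^3 = μ·γ = γ
γ^4 = γ·γ = μ

μ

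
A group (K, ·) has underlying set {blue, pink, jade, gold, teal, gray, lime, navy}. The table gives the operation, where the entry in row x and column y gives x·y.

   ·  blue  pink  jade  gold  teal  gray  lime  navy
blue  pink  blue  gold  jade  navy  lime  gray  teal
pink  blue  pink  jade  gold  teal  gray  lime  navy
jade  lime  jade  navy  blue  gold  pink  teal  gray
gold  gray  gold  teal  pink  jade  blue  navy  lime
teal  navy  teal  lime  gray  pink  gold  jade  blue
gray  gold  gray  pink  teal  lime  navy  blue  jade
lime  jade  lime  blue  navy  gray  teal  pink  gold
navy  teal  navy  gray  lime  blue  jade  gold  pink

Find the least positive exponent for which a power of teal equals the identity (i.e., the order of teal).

The identity element is pink (its row matches the header).
teal^1 = teal
teal^2 = teal·teal = pink
The first power of teal equal to the identity is teal^2, so ord(teal) = 2.
(Structurally, K here is isomorphic to the dihedral group D_4.)

2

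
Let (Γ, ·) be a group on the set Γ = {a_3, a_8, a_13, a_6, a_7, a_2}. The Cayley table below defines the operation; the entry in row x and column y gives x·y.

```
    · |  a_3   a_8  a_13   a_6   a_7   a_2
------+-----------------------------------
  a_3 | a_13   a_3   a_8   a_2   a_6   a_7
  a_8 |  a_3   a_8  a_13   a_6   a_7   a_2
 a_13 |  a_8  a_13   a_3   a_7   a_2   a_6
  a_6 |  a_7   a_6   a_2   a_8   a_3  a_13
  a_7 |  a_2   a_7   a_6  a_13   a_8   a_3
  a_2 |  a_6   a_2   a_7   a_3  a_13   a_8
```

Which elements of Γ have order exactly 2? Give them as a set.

Identity is a_8. Compute the order of each non-identity element by repeated multiplication:
  a_3: a_3 → a_13 → a_8  (order 3)
  a_13: a_13 → a_3 → a_8  (order 3)
  a_6: a_6 → a_8  (order 2)
  a_7: a_7 → a_8  (order 2)
  a_2: a_2 → a_8  (order 2)
Elements of order 2: {a_2, a_6, a_7}.

{a_2, a_6, a_7}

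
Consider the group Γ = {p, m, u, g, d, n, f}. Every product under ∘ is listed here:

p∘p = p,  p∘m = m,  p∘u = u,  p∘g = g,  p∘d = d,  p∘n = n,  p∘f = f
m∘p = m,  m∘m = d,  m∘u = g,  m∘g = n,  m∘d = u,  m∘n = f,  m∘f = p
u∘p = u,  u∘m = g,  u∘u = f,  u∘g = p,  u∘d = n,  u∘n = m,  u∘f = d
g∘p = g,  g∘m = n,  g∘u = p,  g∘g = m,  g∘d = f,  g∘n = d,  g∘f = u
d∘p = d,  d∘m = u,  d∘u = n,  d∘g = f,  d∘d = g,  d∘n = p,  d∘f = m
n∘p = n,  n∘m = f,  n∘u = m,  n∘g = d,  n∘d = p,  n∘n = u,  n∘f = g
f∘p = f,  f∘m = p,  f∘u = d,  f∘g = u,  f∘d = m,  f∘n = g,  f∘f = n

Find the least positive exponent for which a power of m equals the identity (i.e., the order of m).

7

The identity element is p (its row matches the header).
m^1 = m
m^2 = m ∘ m = d
m^3 = d ∘ m = u
m^4 = u ∘ m = g
m^5 = g ∘ m = n
m^6 = n ∘ m = f
m^7 = f ∘ m = p
The first power of m equal to the identity is m^7, so ord(m) = 7.
(Structurally, Γ here is isomorphic to the cyclic group Z_7.)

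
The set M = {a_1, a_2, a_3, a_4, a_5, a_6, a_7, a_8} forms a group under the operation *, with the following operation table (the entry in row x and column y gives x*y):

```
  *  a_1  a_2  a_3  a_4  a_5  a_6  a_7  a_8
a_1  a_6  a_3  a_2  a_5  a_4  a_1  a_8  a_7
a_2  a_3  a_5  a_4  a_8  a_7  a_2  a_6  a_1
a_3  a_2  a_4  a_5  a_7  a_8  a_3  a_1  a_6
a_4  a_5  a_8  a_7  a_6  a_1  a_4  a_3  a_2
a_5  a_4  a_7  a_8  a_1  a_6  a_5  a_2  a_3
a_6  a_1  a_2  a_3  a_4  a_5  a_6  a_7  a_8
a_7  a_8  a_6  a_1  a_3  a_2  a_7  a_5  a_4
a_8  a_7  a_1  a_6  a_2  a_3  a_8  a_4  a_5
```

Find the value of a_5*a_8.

Read row a_5, column a_8: a_5*a_8 = a_3.

a_3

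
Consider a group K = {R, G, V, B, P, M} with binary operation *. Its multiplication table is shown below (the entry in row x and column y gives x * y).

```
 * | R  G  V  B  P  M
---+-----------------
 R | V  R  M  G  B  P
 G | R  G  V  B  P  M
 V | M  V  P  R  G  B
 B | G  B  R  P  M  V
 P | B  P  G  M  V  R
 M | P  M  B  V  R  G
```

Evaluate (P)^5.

V

P^1 = P
P^2 = P * P = V
P^3 = V * P = G
P^4 = G * P = P
P^5 = P * P = V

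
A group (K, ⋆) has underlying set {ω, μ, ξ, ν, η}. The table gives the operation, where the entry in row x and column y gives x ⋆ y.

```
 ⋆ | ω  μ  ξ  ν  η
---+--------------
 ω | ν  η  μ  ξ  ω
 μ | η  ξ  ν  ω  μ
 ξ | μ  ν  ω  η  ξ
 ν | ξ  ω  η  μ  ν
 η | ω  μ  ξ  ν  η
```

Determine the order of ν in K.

5

The identity element is η (its row matches the header).
ν^1 = ν
ν^2 = ν ⋆ ν = μ
ν^3 = μ ⋆ ν = ω
ν^4 = ω ⋆ ν = ξ
ν^5 = ξ ⋆ ν = η
The first power of ν equal to the identity is ν^5, so ord(ν) = 5.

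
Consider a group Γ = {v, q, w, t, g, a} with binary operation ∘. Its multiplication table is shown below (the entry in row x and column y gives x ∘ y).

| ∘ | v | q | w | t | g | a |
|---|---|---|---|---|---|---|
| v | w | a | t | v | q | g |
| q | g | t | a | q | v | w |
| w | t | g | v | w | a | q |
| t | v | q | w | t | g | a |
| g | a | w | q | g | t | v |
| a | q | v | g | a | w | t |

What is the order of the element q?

The identity element is t (its row matches the header).
q^1 = q
q^2 = q ∘ q = t
The first power of q equal to the identity is q^2, so ord(q) = 2.
(Structurally, Γ here is isomorphic to the symmetric group S_3.)

2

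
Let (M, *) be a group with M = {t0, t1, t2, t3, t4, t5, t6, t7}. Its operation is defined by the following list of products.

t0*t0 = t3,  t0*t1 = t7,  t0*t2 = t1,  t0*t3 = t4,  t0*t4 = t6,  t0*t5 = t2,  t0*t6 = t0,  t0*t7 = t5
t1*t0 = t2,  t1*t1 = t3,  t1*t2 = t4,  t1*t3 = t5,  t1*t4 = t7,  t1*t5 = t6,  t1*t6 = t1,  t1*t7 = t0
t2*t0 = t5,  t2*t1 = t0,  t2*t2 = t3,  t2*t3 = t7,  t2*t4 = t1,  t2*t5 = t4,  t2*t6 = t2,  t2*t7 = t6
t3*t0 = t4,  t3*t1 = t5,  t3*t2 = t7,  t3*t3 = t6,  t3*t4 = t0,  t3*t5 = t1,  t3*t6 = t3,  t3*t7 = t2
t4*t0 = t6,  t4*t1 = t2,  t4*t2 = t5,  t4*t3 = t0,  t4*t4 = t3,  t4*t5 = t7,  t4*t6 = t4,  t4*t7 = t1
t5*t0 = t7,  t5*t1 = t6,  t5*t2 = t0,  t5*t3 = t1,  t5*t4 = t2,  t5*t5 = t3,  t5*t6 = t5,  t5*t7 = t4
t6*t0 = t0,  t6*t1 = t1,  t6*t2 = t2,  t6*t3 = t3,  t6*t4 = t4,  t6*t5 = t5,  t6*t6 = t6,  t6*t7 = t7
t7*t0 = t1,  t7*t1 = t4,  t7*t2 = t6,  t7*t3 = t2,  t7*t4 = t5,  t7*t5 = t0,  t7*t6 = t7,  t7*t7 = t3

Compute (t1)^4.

t6

t1^1 = t1
t1^2 = t1*t1 = t3
t1^3 = t3*t1 = t5
t1^4 = t5*t1 = t6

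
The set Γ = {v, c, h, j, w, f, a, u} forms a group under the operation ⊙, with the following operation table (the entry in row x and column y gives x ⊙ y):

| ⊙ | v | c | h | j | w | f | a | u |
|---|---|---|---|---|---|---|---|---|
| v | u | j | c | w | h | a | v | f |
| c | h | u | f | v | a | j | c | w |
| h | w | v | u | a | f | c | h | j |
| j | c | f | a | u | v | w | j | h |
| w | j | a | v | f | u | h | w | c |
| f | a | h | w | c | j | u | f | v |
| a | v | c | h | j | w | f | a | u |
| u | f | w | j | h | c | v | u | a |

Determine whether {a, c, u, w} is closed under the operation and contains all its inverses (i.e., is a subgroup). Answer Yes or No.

Yes

{a, c, u, w} contains the identity a.
Checking products: every product of two elements of {a, c, u, w} (read from the table) lies in {a, c, u, w}, so the set is closed.
In a finite group, a nonempty closed subset is a subgroup. So {a, c, u, w} ≤ Γ.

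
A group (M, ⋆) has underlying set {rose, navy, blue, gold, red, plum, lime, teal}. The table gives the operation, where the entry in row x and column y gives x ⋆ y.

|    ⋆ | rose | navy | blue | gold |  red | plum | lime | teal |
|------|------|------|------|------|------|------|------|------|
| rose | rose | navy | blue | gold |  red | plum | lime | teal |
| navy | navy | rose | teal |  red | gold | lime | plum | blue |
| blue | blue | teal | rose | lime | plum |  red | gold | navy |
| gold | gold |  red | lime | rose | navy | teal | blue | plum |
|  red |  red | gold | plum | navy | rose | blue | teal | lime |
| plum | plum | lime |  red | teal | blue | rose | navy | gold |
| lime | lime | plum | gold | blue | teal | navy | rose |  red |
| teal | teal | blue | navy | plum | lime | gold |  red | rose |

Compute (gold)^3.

gold^1 = gold
gold^2 = gold ⋆ gold = rose
gold^3 = rose ⋆ gold = gold

gold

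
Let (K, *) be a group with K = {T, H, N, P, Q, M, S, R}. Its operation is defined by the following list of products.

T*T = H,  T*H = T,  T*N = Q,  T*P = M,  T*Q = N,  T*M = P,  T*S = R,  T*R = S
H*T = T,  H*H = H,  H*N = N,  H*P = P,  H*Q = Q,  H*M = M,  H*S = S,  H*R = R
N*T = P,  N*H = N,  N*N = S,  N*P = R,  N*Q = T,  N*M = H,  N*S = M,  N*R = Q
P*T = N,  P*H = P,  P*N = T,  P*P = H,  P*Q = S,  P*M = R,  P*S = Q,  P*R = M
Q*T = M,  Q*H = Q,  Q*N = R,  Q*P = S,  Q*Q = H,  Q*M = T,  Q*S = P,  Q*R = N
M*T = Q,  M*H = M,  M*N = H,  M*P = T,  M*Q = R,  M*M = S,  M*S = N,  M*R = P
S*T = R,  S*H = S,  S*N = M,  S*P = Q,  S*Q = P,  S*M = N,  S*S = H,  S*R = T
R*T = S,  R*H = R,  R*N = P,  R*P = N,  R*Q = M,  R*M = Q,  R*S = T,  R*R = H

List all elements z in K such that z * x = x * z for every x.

{H, S}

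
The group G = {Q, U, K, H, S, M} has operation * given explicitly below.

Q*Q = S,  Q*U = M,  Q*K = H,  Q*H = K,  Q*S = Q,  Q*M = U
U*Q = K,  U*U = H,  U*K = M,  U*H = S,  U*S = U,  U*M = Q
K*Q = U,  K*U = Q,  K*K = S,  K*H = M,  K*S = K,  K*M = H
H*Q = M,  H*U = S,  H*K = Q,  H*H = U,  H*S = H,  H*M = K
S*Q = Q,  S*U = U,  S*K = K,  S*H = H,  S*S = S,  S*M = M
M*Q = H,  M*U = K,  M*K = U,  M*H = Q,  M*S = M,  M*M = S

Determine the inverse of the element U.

First locate the identity: row S matches the header, so S is the identity.
Scan row U for S: U * H = S. Hence U^(-1) = H.

H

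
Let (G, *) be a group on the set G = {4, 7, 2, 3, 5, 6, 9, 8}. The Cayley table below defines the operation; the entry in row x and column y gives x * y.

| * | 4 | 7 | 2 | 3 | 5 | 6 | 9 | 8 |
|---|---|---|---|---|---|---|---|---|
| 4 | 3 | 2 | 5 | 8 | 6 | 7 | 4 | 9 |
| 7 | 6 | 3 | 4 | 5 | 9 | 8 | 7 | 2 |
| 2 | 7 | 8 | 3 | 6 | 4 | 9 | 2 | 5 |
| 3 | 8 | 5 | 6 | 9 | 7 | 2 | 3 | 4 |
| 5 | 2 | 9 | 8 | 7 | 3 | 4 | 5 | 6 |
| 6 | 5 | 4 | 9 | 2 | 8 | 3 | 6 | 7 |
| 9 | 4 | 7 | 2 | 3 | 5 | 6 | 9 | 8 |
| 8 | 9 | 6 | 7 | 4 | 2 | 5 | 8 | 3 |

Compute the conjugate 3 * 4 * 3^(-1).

4

The identity is 9. In row 3, the entry 9 sits in column 3, so 3^(-1) = 3.
3 * 4 = 8
8 * 3 = 4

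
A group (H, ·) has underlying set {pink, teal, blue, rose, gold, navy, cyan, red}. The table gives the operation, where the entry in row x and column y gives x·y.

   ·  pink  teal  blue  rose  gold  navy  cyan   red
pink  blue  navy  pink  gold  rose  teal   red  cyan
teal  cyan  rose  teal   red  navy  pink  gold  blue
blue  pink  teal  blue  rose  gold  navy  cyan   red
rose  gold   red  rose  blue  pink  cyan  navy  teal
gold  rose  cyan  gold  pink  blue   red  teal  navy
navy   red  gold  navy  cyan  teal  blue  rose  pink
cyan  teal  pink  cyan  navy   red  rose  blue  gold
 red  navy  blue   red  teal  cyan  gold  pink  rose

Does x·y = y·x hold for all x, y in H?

red·navy = gold but navy·red = pink.
Since red and navy do not commute, H is not abelian.

No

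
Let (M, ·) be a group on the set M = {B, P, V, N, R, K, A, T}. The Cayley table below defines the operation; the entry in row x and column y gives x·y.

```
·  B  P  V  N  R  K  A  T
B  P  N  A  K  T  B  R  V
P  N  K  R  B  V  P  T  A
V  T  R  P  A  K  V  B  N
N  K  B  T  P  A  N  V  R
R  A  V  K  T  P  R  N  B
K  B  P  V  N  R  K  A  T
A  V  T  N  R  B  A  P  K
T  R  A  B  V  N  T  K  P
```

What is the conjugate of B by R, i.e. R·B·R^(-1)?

N

The identity is K. In row R, the entry K sits in column V, so R^(-1) = V.
R·B = A
A·V = N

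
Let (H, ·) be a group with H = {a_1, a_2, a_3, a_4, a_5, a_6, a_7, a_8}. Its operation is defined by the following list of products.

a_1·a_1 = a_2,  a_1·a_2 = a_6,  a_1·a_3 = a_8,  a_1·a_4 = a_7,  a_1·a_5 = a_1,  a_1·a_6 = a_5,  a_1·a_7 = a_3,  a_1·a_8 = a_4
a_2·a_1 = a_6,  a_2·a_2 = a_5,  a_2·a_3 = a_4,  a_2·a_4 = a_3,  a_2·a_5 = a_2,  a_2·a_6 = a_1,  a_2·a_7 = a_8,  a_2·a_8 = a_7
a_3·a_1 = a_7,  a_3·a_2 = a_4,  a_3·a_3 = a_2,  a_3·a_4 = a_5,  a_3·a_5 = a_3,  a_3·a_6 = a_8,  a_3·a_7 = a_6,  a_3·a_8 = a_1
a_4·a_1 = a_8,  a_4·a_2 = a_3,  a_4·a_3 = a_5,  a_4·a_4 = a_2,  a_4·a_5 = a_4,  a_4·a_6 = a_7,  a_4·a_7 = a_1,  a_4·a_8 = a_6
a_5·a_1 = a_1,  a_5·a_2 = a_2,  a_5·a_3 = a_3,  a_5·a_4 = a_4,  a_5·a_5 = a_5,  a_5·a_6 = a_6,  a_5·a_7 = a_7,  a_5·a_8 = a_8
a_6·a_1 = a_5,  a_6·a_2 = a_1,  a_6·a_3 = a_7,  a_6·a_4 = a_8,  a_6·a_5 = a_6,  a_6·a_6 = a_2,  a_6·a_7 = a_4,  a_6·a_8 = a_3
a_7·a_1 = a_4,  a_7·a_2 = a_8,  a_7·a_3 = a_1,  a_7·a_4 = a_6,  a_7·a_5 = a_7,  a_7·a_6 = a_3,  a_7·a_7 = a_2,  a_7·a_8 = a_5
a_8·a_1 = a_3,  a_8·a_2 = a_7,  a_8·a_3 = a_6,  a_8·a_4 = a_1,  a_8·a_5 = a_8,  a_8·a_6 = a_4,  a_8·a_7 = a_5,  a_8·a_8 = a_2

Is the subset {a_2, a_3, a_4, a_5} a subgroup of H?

{a_2, a_3, a_4, a_5} contains the identity a_5.
Checking products: every product of two elements of {a_2, a_3, a_4, a_5} (read from the table) lies in {a_2, a_3, a_4, a_5}, so the set is closed.
In a finite group, a nonempty closed subset is a subgroup. So {a_2, a_3, a_4, a_5} ≤ H.
(Structurally, H here is isomorphic to the quaternion group Q_8.)

Yes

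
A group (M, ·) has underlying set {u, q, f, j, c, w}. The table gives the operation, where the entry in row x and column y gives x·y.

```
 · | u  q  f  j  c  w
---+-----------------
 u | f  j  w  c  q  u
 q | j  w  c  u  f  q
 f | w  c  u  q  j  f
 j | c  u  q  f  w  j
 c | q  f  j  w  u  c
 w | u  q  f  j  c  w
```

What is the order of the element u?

The identity element is w (its row matches the header).
u^1 = u
u^2 = u·u = f
u^3 = f·u = w
The first power of u equal to the identity is u^3, so ord(u) = 3.

3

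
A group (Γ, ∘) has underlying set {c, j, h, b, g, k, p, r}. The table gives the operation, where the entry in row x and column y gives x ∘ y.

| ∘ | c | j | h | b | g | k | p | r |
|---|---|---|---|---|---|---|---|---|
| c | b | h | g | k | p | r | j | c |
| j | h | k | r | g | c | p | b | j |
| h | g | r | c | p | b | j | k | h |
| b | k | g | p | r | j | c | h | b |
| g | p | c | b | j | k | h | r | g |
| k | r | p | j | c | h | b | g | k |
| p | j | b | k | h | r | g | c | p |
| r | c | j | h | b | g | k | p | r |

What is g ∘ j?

Read row g, column j: g ∘ j = c.

c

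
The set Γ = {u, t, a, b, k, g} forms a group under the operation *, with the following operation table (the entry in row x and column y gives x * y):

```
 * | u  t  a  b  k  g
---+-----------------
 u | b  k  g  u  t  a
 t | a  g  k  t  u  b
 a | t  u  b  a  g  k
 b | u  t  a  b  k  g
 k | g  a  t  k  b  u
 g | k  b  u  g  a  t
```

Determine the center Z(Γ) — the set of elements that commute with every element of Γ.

An element z is central iff its row equals its column in the table.
For a: a * t = u ≠ k = t * a, so a ∉ Z.
Checking each element this way leaves Z(Γ) = {b}.
(Structurally, Γ here is isomorphic to the symmetric group S_3.)

{b}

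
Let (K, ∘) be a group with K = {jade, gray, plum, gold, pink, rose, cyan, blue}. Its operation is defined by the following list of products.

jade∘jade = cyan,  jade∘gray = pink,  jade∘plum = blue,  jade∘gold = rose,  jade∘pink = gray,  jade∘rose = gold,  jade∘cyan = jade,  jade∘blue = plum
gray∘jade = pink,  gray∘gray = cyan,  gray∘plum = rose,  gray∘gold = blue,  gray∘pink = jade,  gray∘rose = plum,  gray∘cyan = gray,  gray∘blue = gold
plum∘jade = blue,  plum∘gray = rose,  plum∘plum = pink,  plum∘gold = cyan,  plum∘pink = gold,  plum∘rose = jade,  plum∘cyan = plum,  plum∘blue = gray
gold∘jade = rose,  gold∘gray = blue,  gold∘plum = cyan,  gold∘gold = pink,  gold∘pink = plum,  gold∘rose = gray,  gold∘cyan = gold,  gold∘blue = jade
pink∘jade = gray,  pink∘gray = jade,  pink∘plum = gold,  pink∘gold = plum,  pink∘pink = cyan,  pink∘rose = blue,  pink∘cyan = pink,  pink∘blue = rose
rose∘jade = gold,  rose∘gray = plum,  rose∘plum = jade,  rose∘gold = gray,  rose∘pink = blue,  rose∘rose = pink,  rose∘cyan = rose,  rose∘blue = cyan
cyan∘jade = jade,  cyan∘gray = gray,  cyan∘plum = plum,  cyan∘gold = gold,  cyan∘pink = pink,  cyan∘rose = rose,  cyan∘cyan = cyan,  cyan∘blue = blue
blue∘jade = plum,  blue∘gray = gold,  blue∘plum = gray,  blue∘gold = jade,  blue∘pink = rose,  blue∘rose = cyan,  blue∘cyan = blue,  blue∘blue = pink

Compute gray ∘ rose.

plum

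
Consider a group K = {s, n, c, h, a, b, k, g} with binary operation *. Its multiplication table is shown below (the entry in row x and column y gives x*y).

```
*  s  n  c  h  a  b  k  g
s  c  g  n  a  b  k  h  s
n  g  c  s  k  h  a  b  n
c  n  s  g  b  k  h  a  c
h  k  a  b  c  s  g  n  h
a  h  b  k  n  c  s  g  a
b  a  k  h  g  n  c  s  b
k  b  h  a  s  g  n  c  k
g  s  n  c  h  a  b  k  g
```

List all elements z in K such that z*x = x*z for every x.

An element z is central iff its row equals its column in the table.
For k: k*h = s ≠ n = h*k, so k ∉ Z.
Checking each element this way leaves Z(K) = {c, g}.

{c, g}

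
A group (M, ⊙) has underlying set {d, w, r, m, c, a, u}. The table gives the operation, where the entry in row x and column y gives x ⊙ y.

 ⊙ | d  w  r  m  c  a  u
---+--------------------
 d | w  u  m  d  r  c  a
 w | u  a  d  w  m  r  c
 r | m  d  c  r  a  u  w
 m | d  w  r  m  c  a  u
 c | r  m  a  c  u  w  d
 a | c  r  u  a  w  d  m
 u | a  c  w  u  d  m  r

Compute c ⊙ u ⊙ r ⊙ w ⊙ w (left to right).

a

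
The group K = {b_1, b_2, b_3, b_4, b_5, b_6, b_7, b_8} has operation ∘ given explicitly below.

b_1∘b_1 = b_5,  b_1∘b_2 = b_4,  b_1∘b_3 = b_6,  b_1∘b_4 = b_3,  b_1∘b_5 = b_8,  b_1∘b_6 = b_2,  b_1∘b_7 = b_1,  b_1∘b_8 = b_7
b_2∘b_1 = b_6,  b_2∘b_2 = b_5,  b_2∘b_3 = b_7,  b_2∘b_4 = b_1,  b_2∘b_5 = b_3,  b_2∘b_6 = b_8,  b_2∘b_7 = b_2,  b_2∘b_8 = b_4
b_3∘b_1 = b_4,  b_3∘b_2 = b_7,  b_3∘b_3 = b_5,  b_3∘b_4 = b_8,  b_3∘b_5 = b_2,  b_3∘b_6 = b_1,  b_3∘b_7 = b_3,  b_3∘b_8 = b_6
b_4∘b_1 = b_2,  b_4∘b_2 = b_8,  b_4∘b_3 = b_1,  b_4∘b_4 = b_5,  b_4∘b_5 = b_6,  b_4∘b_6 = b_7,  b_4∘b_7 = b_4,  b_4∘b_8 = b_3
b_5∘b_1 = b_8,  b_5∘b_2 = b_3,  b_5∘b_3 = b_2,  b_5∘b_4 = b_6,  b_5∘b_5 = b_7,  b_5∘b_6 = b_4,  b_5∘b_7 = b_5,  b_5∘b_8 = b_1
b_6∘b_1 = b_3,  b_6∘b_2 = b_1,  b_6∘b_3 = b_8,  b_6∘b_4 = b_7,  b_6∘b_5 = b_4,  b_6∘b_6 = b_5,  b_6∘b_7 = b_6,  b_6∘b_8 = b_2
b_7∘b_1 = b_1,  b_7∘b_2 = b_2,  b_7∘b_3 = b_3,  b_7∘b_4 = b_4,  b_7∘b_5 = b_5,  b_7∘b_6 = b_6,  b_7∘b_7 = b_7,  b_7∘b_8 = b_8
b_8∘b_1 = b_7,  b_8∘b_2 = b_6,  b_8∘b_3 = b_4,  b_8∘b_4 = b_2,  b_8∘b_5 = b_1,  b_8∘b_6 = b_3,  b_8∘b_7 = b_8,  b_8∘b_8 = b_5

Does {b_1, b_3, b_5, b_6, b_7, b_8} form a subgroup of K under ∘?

b_5 ∘ b_6 = b_4, which is not in {b_1, b_3, b_5, b_6, b_7, b_8}.
The subset is not closed under ∘, so it is not a subgroup.

No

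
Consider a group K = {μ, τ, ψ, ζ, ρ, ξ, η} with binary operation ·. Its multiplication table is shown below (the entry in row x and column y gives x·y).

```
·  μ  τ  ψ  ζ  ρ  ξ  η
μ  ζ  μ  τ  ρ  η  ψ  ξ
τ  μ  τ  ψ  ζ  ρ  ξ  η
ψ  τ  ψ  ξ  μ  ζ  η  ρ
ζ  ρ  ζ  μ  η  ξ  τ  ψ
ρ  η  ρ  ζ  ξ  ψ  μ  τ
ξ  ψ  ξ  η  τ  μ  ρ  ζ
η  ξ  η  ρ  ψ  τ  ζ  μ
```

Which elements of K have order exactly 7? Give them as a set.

Identity is τ. Compute the order of each non-identity element by repeated multiplication:
  μ: μ → ζ → ρ → η → ξ → ψ → τ  (order 7)
  ψ: ψ → ξ → η → ρ → ζ → μ → τ  (order 7)
  ζ: ζ → η → ψ → μ → ρ → ξ → τ  (order 7)
  ρ: ρ → ψ → ζ → ξ → μ → η → τ  (order 7)
  ξ: ξ → ρ → μ → ψ → η → ζ → τ  (order 7)
  η: η → μ → ξ → ζ → ψ → ρ → τ  (order 7)
Elements of order 7: {ζ, η, μ, ξ, ρ, ψ}.

{ζ, η, μ, ξ, ρ, ψ}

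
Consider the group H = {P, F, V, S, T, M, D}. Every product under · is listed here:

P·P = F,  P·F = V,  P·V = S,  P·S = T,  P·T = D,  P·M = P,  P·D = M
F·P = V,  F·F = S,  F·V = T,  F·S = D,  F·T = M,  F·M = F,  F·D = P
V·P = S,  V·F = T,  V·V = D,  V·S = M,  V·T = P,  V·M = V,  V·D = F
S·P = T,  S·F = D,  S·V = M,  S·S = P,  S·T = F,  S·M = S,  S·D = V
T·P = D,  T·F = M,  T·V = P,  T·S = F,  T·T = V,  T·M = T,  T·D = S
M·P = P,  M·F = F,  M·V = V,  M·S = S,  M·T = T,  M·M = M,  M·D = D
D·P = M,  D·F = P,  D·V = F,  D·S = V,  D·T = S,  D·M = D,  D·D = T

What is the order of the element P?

7

The identity element is M (its row matches the header).
P^1 = P
P^2 = P·P = F
P^3 = F·P = V
P^4 = V·P = S
P^5 = S·P = T
P^6 = T·P = D
P^7 = D·P = M
The first power of P equal to the identity is P^7, so ord(P) = 7.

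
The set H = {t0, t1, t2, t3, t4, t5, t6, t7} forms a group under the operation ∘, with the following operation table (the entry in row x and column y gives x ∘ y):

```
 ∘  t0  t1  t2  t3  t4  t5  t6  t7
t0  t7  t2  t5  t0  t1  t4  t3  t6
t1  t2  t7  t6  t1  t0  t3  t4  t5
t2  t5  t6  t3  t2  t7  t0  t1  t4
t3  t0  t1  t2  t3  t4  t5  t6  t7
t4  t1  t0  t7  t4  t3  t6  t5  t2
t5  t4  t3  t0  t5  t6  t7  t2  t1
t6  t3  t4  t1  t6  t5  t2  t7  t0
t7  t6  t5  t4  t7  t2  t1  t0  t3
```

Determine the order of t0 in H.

4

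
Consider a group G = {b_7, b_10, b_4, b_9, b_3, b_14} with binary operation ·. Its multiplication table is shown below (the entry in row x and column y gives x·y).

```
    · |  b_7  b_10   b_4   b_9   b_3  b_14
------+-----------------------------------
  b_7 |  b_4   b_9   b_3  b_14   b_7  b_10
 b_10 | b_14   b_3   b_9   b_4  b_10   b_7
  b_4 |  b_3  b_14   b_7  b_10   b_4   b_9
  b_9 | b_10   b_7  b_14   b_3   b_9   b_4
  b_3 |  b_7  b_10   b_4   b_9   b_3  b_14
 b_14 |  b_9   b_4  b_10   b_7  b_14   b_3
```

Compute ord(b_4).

The identity element is b_3 (its row matches the header).
b_4^1 = b_4
b_4^2 = b_4·b_4 = b_7
b_4^3 = b_7·b_4 = b_3
The first power of b_4 equal to the identity is b_4^3, so ord(b_4) = 3.

3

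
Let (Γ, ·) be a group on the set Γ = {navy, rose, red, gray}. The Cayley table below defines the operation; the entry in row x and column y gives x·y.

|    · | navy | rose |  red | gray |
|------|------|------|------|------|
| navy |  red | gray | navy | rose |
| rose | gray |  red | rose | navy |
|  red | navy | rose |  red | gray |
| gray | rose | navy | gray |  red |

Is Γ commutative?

Check whether the table is symmetric across its main diagonal.
Every entry (row x, col y) equals the entry (row y, col x), so Γ is abelian.

Yes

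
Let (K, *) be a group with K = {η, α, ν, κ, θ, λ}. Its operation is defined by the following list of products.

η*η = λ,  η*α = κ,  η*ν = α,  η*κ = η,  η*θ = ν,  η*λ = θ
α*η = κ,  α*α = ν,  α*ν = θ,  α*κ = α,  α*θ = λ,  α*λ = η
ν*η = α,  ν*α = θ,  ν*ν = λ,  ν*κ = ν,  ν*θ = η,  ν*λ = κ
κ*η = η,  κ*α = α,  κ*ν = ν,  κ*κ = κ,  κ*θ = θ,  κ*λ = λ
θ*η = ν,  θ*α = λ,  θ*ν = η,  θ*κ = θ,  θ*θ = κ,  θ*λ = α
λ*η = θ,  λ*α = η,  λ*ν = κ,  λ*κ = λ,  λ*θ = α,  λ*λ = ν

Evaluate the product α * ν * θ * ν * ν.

λ

α * ν = θ
θ * θ = κ
κ * ν = ν
ν * ν = λ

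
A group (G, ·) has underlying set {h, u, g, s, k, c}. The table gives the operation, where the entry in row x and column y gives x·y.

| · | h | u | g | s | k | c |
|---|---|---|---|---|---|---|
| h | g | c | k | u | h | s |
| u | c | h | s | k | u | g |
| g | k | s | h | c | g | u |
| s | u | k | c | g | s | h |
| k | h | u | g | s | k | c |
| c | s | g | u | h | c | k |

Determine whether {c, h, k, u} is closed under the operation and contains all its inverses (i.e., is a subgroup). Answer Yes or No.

c·h = s, which is not in {c, h, k, u}.
The subset is not closed under ·, so it is not a subgroup.

No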